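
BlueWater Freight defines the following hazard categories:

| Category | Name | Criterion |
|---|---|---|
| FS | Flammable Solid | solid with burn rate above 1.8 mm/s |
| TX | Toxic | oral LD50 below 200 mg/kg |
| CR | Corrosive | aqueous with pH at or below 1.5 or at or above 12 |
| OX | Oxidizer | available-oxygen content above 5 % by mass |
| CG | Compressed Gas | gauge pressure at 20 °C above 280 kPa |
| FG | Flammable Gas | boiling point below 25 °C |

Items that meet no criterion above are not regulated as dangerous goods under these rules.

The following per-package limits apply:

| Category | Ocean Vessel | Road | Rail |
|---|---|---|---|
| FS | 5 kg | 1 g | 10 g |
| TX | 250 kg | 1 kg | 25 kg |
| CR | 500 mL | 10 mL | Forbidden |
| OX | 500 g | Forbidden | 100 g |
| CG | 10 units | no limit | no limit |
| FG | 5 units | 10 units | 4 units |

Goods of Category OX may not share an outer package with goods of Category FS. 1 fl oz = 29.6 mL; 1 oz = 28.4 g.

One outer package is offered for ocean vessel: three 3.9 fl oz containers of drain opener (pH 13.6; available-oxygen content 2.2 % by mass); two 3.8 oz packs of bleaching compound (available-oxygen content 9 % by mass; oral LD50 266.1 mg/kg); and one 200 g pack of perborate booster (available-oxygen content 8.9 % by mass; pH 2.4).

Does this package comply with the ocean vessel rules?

Yes

The drain opener has pH 13.6, which is ≥ 12, so it is Category CR (Corrosive).
With available-oxygen content 9 % by mass (> 5 % by mass), the bleaching compound falls in Category OX.
Available-oxygen content 8.9 % by mass meets the Category OX criterion (Oxidizer), so the perborate booster is Category OX.
Category OX net quantity: (two 3.8 oz packs = 215.84 g) + 200 g = 415.84 g.
415.84 g is within the ocean vessel limit of 500 g for Category OX.
Category CR quantity: three 3.9 fl oz containers = 346.32 mL.
That is within the Category CR ocean vessel limit of 500 mL.
The segregation rule (Category OX with Category FS) does not apply to Category OX with Category CR.
Every hazard category is within its ocean vessel limit and no segregation rule is violated.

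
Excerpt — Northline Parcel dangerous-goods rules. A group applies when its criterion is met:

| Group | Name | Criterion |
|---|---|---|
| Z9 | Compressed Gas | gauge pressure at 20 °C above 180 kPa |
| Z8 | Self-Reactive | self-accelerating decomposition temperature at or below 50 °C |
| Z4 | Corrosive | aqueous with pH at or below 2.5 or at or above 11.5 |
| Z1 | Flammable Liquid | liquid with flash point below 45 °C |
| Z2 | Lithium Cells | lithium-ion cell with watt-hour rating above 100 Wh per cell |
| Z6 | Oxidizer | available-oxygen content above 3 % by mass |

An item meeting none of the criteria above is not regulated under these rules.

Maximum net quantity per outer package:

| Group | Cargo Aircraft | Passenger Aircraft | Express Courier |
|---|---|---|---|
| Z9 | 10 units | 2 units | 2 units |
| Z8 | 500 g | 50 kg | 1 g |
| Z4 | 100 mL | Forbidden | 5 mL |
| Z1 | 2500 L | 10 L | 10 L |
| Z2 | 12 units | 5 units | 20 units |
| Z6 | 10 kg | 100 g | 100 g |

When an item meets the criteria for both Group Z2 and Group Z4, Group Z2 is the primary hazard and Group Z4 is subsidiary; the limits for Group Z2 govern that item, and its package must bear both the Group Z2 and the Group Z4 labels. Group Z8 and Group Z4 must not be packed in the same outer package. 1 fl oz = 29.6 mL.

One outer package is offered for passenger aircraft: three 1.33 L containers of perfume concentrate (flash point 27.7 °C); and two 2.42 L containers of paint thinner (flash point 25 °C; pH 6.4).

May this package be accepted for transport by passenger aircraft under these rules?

Yes

Flash point 27.7 °C meets the Group Z1 criterion (Flammable Liquid), so the perfume concentrate is Group Z1.
Flash point 25 °C meets the Group Z1 criterion (Flammable Liquid), so the paint thinner is Group Z1.
Group Z1 net quantity: (three 1.33 L containers = 3.99 L) + (two 2.42 L containers = 4.84 L) = 8.83 L.
That is within the Group Z1 passenger aircraft limit of 10 L.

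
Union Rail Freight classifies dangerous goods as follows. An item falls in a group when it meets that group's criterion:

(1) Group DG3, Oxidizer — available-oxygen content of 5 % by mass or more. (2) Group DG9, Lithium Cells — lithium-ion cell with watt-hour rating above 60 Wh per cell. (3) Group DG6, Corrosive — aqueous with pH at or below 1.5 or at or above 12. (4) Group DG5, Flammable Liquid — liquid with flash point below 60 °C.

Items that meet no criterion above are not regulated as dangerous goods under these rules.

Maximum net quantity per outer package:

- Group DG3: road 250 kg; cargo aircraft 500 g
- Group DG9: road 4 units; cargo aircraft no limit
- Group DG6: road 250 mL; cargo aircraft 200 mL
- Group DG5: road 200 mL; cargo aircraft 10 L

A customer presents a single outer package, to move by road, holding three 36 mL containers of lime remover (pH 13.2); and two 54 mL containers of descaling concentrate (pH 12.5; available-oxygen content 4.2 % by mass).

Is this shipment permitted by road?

Yes

pH 13.2 meets the Group DG6 criterion (Corrosive), so the lime remover is Group DG6.
pH 12.5 meets the Group DG6 criterion (Corrosive), so the descaling concentrate is Group DG6.
Group DG6 net quantity: (three 36 mL containers = 108 mL) + (two 54 mL containers = 108 mL) = 216 mL.
That is within the Group DG6 road limit of 250 mL.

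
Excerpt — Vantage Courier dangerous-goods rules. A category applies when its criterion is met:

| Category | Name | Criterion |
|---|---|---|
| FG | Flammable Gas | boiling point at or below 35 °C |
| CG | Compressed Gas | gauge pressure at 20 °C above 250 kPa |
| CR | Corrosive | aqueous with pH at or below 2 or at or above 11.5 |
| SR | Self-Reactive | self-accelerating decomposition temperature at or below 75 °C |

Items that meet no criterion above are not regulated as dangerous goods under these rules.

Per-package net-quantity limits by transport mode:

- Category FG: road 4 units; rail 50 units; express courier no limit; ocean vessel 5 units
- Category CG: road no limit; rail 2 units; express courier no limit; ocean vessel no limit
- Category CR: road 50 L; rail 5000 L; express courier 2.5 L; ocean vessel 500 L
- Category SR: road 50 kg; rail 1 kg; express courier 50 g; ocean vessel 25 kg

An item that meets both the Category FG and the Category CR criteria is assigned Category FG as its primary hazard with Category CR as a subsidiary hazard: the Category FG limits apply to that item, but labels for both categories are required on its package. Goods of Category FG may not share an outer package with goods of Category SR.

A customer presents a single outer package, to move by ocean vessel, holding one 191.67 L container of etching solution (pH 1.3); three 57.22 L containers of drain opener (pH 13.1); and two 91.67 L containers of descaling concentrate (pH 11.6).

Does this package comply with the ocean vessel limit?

No

pH 1.3 meets the Category CR criterion (Corrosive), so the etching solution is Category CR.
pH 13.1 meets the Category CR criterion (Corrosive), so the drain opener is Category CR.
Descaling concentrate: pH 11.6 ≥ 11.5 → Category CR (Corrosive).
Total Category CR: 191.67 L + (three 57.22 L containers = 171.66 L) + (two 91.67 L containers = 183.34 L) = 546.67 L.
546.67 L > 500 L (ocean vessel limit, Category CR) — over the limit.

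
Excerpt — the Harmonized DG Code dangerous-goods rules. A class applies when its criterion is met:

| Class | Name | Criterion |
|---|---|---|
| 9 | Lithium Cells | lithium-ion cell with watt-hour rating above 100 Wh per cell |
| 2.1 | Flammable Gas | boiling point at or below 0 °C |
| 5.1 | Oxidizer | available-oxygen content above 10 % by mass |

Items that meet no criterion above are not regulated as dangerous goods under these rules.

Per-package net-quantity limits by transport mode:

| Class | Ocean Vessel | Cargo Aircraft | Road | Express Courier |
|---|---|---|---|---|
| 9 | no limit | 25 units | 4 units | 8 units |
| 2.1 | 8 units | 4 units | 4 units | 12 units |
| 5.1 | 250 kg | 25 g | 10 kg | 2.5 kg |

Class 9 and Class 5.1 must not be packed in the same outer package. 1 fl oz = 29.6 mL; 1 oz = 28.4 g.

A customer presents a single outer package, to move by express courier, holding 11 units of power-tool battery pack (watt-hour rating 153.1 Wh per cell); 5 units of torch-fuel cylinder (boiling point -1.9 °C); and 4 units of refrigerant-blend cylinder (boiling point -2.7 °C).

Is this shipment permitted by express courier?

No

Watt-hour rating 153.1 Wh per cell meets the Class 9 criterion (Lithium Cells), so the power-tool battery pack is Class 9.
Torch-fuel cylinder: boiling point -1.9 °C ≤ 0 °C → Class 2.1 (Flammable Gas).
The refrigerant-blend cylinder has boiling point -2.7 °C, which is ≤ 0 °C, so it is Class 2.1 (Flammable Gas).
Class 2.1 net quantity: 5 units + 4 units = 9 units.
9 units is within the express courier limit of 12 units for Class 2.1.
Class 9 quantity: 11 units.
11 units exceeds the express courier limit of 8 units for Class 9.
The segregation rule (Class 9 with Class 5.1) does not apply to Class 2.1 with Class 9.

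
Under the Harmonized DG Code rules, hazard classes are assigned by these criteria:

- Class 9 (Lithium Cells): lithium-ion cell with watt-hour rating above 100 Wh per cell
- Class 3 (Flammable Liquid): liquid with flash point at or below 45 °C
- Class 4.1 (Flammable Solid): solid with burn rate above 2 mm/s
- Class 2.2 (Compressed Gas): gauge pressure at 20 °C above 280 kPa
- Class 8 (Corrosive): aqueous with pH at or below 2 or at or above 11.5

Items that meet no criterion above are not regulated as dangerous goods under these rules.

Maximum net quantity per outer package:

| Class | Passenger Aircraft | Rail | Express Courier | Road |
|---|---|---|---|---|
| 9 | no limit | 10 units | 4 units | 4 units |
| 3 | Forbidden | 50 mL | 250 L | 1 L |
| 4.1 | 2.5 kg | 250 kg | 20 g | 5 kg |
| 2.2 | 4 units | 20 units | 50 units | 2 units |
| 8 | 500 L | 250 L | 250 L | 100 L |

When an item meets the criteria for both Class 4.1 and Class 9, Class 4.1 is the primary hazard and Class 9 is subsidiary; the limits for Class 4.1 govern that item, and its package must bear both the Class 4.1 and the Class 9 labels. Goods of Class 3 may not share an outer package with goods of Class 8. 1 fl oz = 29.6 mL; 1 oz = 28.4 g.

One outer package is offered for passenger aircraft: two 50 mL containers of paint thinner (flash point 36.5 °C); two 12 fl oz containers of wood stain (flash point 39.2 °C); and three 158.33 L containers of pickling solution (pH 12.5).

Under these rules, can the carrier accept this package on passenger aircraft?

Paint thinner: flash point 36.5 °C ≤ 45 °C → Class 3 (Flammable Liquid).
With flash point 39.2 °C (≤ 45 °C), the wood stain falls in Class 3.
pH 12.5 meets the Class 8 criterion (Corrosive), so the pickling solution is Class 8.
Class 3 net quantity: (two 50 mL containers = 100 mL) + (two 12 fl oz containers = 710.4 mL) = 810.4 mL.
Class 3 is Forbidden by passenger aircraft.
Class 8 quantity: three 158.33 L containers = 474.99 L.
That is within the Class 8 passenger aircraft limit of 500 L.
Class 3 and Class 8 may not share an outer package.

No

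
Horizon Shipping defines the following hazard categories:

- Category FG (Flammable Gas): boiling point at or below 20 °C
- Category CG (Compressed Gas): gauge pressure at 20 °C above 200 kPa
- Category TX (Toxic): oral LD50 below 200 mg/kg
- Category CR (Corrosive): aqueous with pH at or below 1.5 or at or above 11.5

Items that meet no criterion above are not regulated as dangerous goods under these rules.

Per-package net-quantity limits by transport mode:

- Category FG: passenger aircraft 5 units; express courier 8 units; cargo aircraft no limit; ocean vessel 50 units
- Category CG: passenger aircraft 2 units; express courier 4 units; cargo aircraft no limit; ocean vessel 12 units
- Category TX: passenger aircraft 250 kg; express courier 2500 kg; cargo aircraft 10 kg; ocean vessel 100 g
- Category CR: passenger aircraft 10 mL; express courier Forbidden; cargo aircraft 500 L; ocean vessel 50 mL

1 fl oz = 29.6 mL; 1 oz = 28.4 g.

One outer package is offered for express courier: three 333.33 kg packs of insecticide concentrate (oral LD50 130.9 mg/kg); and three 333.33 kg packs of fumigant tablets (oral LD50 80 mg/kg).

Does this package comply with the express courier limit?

Yes

With oral LD50 130.9 mg/kg (< 200 mg/kg), the insecticide concentrate falls in Category TX.
With oral LD50 80 mg/kg (< 200 mg/kg), the fumigant tablets fall in Category TX.
Total Category TX: (three 333.33 kg packs = 999.99 kg) + (three 333.33 kg packs = 999.99 kg) = 1999.98 kg.
1999.98 kg ≤ 2500 kg (express courier limit, Category TX) — within limit.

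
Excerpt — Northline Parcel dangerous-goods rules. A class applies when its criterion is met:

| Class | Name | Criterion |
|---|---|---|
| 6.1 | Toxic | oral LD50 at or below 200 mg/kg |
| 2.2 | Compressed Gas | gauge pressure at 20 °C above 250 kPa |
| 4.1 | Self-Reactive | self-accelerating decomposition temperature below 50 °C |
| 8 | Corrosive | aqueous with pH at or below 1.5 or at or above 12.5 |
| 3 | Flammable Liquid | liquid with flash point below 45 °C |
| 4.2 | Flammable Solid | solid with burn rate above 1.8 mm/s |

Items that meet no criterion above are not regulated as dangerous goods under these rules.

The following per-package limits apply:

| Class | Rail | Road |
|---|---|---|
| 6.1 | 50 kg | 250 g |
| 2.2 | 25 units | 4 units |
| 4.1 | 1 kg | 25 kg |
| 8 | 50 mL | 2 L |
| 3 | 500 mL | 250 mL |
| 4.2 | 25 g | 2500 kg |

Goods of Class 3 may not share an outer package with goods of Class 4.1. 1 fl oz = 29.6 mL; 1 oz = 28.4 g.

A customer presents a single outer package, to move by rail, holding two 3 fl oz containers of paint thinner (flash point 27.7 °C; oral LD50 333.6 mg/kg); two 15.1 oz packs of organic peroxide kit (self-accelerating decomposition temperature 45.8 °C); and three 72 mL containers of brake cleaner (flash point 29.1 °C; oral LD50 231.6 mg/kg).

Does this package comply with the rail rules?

With flash point 27.7 °C (< 45 °C), the paint thinner falls in Class 3.
Self-accelerating decomposition temperature 45.8 °C meets the Class 4.1 criterion (Self-Reactive), so the organic peroxide kit is Class 4.1.
Brake cleaner: flash point 29.1 °C < 45 °C → Class 3 (Flammable Liquid).
Class 3 net quantity: (two 3 fl oz containers = 177.6 mL) + (three 72 mL containers = 216 mL) = 393.6 mL.
That is within the Class 3 rail limit of 500 mL.
Class 4.1 quantity: two 15.1 oz packs = 857.68 g.
That is within the Class 4.1 rail limit of 1 kg.
Class 3 and Class 4.1 may not share an outer package.

No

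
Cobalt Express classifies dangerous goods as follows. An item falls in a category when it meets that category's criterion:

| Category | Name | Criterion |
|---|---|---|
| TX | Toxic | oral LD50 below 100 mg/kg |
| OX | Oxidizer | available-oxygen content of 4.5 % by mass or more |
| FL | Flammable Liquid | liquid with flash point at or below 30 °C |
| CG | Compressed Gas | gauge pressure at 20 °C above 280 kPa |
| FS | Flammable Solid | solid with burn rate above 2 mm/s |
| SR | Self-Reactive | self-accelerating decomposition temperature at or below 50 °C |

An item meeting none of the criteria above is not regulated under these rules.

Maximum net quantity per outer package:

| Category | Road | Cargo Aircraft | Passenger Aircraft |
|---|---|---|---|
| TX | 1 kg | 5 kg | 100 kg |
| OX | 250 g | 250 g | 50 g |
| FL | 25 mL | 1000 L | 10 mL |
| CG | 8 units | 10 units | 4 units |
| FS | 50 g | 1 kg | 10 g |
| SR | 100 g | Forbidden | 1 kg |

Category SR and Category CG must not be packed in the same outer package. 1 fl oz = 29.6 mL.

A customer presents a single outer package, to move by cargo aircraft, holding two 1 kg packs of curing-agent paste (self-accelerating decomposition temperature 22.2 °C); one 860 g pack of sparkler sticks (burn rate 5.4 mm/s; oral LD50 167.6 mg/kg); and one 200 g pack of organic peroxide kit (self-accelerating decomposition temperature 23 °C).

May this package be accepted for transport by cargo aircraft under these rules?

Self-accelerating decomposition temperature 22.2 °C meets the Category SR criterion (Self-Reactive), so the curing-agent paste is Category SR.
Sparkler sticks: burn rate 5.4 mm/s > 2 mm/s → Category FS (Flammable Solid).
The organic peroxide kit has self-accelerating decomposition temperature 23 °C, which is ≤ 50 °C, so it is Category SR (Self-Reactive).
Category SR net quantity: (two 1 kg packs = 2 kg) + 200 g = 2.2 kg.
By cargo aircraft, Category SR is Forbidden regardless of quantity.
Category FS quantity: 860 g.
860 g ≤ 1 kg (cargo aircraft limit, Category FS) — within limit.
The segregation rule (Category SR with Category CG) does not apply to Category SR with Category FS.

No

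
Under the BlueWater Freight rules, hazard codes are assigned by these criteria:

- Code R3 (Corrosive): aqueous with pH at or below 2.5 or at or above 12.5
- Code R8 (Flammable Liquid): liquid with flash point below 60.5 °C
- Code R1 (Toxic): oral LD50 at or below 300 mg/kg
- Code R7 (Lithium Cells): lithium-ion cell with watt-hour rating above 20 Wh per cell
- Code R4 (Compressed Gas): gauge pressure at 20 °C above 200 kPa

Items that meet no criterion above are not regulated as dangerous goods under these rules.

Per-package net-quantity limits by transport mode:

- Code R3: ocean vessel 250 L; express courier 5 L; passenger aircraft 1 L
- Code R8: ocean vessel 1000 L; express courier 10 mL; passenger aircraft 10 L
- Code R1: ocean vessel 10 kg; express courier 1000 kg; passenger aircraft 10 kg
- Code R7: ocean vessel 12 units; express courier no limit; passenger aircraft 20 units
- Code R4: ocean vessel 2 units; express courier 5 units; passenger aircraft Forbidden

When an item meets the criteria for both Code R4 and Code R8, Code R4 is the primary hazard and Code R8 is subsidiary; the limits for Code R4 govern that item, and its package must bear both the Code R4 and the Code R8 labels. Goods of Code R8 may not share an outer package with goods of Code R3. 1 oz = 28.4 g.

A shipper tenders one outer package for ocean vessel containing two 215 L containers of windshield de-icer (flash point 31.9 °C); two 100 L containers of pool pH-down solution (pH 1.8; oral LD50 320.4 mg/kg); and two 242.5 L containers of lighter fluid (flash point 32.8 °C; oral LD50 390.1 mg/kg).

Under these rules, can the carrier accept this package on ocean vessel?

The windshield de-icer has flash point 31.9 °C, which is < 60.5 °C, so it is Code R8 (Flammable Liquid).
Pool pH-down solution: pH 1.8 ≤ 2.5 → Code R3 (Corrosive).
With flash point 32.8 °C (< 60.5 °C), the lighter fluid falls in Code R8.
Total Code R8: (two 215 L containers = 430 L) + (two 242.5 L containers = 485 L) = 915 L.
That is within the Code R8 ocean vessel limit of 1000 L.
Code R3 quantity: two 100 L containers = 200 L.
200 L ≤ 250 L (ocean vessel limit, Code R3) — within limit.
Code R8 and Code R3 may not share an outer package.

No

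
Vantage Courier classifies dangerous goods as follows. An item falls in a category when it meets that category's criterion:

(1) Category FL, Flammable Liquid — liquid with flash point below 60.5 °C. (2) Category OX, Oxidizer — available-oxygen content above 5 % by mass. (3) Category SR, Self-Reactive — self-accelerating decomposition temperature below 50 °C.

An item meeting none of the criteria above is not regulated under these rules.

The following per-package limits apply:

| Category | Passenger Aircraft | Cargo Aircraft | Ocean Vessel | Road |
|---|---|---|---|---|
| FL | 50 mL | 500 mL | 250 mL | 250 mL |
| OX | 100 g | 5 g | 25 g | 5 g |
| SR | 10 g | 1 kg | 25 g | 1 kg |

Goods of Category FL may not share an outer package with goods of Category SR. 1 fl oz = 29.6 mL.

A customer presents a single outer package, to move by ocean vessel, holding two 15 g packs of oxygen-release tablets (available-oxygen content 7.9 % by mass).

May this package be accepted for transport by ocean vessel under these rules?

No

With available-oxygen content 7.9 % by mass (> 5 % by mass), the oxygen-release tablets fall in Category OX.
Category OX quantity: two 15 g packs = 30 g.
That exceeds the Category OX ocean vessel limit of 25 g.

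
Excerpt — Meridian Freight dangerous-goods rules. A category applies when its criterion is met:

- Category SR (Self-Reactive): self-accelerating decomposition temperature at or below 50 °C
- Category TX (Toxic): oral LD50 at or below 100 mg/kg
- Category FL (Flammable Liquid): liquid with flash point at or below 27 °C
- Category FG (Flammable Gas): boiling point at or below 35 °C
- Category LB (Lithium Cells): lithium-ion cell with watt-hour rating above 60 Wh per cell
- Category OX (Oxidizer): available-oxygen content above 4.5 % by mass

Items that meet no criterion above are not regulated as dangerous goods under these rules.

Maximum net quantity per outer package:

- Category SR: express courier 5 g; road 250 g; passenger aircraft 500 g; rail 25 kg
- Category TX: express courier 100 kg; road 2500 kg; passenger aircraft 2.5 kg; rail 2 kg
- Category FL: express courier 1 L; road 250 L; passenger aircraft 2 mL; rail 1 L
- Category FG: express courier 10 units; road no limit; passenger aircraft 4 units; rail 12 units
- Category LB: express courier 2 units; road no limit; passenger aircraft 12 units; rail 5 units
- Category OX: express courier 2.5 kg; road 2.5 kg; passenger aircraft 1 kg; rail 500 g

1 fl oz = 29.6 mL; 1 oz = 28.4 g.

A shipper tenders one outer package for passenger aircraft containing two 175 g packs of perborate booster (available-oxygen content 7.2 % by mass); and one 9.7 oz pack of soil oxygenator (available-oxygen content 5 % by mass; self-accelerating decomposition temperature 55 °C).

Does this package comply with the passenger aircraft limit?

Yes

Available-oxygen content 7.2 % by mass meets the Category OX criterion (Oxidizer), so the perborate booster is Category OX.
The soil oxygenator has available-oxygen content 5 % by mass, which is > 4.5 % by mass, so it is Category OX (Oxidizer).
Total Category OX: (two 175 g packs = 350 g) + (one 9.7 oz pack = 275.48 g) = 625.48 g.
625.48 g ≤ 1 kg (passenger aircraft limit, Category OX) — within limit.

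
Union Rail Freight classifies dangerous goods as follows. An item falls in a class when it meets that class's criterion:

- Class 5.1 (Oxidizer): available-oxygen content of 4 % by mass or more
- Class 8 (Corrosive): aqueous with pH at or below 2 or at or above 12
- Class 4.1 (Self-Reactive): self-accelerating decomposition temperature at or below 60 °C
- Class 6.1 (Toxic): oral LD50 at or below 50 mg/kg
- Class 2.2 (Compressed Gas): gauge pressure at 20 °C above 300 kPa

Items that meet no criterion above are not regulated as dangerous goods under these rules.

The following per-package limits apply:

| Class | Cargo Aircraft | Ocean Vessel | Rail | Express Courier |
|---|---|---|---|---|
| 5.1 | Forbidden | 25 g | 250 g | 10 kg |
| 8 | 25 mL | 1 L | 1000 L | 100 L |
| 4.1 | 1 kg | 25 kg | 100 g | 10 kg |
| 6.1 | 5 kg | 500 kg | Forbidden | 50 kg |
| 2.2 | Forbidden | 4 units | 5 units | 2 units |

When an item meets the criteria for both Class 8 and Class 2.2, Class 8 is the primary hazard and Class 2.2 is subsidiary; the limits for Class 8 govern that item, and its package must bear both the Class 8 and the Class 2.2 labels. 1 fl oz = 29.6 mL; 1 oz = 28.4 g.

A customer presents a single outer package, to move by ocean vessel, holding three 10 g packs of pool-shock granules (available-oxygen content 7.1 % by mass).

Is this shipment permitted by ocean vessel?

No

Available-oxygen content 7.1 % by mass meets the Class 5.1 criterion (Oxidizer), so the pool-shock granules are Class 5.1.
Class 5.1 quantity: three 10 g packs = 30 g.
30 g > 25 g (ocean vessel limit, Class 5.1) — over the limit.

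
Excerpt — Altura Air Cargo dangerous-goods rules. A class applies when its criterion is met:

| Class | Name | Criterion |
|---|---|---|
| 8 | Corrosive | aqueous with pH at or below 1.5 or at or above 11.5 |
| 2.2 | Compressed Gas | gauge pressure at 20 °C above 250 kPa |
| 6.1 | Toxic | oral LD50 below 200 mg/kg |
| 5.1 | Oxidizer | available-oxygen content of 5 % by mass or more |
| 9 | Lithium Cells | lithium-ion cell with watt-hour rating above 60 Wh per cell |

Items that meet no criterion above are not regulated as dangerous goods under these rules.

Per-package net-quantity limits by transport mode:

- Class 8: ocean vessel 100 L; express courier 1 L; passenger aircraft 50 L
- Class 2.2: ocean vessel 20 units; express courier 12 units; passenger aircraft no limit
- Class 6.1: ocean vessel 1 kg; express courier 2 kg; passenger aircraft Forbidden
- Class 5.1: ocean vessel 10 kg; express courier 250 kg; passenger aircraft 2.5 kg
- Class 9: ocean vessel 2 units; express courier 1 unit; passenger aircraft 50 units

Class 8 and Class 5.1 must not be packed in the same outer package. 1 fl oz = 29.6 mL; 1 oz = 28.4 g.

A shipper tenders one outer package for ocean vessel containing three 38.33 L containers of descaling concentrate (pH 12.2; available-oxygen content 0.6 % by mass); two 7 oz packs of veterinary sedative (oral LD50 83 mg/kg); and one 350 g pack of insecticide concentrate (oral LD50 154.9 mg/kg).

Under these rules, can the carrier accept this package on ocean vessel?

No

Descaling concentrate: pH 12.2 ≥ 11.5 → Class 8 (Corrosive).
The veterinary sedative has oral LD50 83 mg/kg, which is < 200 mg/kg, so it is Class 6.1 (Toxic).
With oral LD50 154.9 mg/kg (< 200 mg/kg), the insecticide concentrate falls in Class 6.1.
Class 6.1 net quantity: (two 7 oz packs = 397.6 g) + 350 g = 747.6 g.
747.6 g ≤ 1 kg (ocean vessel limit, Class 6.1) — within limit.
Class 8 quantity: three 38.33 L containers = 114.99 L.
114.99 L exceeds the ocean vessel limit of 100 L for Class 8.
The segregation rule (Class 8 with Class 5.1) does not apply to Class 6.1 with Class 8.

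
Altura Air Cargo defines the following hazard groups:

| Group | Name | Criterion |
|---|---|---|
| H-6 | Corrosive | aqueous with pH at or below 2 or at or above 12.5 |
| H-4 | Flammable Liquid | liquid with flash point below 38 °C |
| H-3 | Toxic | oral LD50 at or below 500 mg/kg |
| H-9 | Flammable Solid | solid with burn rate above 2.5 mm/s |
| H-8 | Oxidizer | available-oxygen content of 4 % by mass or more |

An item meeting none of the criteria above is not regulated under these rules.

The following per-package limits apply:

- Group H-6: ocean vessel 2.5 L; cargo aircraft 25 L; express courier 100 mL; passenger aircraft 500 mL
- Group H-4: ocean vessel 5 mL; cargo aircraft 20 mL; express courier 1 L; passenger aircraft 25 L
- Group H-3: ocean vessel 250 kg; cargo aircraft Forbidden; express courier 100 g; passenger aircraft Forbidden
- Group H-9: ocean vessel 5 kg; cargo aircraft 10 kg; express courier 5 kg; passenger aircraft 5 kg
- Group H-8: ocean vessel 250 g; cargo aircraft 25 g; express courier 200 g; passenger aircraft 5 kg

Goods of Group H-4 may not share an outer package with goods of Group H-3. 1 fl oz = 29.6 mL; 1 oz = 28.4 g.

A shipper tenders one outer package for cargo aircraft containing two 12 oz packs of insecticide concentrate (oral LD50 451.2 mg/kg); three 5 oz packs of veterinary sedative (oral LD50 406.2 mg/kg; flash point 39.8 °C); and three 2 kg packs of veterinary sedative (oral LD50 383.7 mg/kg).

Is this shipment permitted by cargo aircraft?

The insecticide concentrate has oral LD50 451.2 mg/kg, which is ≤ 500 mg/kg, so it is Group H-3 (Toxic).
The veterinary sedative has oral LD50 406.2 mg/kg, which is ≤ 500 mg/kg, so it is Group H-3 (Toxic).
Oral LD50 383.7 mg/kg meets the Group H-3 criterion (Toxic), so the veterinary sedative is Group H-3.
Group H-3 net quantity: (two 12 oz packs = 681.6 g) + (three 5 oz packs = 426 g) + (three 2 kg packs = 6 kg) = 7107.6 g.
By cargo aircraft, Group H-3 is Forbidden regardless of quantity.

No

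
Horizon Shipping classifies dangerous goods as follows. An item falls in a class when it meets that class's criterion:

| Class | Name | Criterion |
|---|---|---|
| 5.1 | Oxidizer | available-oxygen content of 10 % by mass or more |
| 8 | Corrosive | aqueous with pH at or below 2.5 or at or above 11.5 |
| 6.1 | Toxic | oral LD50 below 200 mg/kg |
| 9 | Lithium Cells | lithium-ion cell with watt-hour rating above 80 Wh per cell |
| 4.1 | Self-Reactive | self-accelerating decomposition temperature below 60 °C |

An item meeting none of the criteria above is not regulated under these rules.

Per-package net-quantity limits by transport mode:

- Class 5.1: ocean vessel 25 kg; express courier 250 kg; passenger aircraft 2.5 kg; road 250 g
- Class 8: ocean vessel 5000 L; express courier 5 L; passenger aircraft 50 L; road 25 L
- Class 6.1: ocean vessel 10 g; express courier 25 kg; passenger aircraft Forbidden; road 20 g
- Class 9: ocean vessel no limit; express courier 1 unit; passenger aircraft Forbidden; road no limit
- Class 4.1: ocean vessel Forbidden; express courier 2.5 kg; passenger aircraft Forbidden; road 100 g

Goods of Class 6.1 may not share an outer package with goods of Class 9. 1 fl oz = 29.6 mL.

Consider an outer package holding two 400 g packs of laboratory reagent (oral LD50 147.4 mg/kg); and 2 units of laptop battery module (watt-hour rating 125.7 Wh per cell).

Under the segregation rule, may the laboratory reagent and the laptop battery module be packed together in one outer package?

No

Laboratory reagent: oral LD50 147.4 mg/kg < 200 mg/kg → Class 6.1 (Toxic).
The laptop battery module has watt-hour rating 125.7 Wh per cell, which is > 80 Wh per cell, so it is Class 9 (Lithium Cells).
Class 6.1 and Class 9 may not share an outer package.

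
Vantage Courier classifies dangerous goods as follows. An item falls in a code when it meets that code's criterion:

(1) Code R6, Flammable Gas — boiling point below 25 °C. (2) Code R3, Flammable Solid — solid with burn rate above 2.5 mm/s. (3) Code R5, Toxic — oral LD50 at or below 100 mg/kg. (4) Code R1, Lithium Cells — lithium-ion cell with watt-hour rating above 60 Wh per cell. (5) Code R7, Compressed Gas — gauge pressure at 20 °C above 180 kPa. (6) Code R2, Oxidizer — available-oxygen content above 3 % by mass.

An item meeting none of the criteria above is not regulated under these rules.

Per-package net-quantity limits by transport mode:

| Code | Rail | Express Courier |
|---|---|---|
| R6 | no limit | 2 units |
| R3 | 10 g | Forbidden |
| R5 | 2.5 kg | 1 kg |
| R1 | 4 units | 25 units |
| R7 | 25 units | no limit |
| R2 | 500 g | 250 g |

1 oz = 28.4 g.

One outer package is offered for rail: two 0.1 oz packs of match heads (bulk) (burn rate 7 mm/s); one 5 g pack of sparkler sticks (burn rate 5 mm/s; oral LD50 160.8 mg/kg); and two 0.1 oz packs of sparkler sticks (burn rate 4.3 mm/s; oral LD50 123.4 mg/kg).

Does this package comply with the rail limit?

Match heads (bulk): burn rate 7 mm/s > 2.5 mm/s → Code R3 (Flammable Solid).
Sparkler sticks: burn rate 5 mm/s > 2.5 mm/s → Code R3 (Flammable Solid).
Sparkler sticks: burn rate 4.3 mm/s > 2.5 mm/s → Code R3 (Flammable Solid).
Code R3 net quantity: (two 0.1 oz packs = 5.68 g) + 5 g + (two 0.1 oz packs = 5.68 g) = 16.36 g.
16.36 g exceeds the rail limit of 10 g for Code R3.

No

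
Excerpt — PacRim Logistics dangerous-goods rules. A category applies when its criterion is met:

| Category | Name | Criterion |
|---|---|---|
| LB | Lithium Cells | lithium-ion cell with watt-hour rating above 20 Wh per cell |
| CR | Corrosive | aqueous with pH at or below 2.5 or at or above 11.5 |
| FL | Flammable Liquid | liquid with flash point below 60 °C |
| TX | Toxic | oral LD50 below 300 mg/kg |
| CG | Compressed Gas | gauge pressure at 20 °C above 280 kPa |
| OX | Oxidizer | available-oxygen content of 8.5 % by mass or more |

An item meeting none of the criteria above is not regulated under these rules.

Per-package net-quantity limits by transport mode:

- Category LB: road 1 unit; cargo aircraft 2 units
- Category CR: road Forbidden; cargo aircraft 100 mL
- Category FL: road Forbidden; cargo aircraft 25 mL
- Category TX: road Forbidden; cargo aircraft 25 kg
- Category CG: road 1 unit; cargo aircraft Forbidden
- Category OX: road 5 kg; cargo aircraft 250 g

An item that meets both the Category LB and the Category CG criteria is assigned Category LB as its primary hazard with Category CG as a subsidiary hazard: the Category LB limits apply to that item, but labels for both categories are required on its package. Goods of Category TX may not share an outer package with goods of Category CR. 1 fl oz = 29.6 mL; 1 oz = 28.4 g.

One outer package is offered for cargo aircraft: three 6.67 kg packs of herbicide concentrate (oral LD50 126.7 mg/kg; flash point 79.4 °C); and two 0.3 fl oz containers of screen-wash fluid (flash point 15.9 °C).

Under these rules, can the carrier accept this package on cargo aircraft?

Oral LD50 126.7 mg/kg meets the Category TX criterion (Toxic), so the herbicide concentrate is Category TX.
Screen-wash fluid: flash point 15.9 °C < 60 °C → Category FL (Flammable Liquid).
Category TX quantity: three 6.67 kg packs = 20.01 kg.
20.01 kg ≤ 25 kg (cargo aircraft limit, Category TX) — within limit.
Category FL quantity: two 0.3 fl oz containers = 17.76 mL.
17.76 mL is within the cargo aircraft limit of 25 mL for Category FL.
The segregation rule (Category TX with Category CR) does not apply to Category TX with Category FL.
Every hazard category is within its cargo aircraft limit and no segregation rule is violated.

Yes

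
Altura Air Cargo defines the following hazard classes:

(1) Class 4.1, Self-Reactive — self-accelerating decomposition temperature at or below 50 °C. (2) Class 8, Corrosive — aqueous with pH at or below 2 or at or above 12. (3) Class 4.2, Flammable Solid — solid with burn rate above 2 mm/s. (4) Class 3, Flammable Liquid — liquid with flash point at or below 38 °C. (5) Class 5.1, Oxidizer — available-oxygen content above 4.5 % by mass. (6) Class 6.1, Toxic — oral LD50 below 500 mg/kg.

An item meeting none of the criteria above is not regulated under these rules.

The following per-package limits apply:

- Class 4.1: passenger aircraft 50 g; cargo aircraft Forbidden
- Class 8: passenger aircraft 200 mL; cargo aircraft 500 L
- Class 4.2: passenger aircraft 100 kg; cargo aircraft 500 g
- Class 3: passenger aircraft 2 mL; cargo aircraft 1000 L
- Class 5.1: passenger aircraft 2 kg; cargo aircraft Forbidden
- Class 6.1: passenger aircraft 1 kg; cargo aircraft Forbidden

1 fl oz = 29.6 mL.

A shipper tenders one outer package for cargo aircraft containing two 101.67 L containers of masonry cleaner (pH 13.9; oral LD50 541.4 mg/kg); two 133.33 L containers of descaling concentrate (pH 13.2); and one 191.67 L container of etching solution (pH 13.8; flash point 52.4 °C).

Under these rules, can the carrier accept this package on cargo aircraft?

The masonry cleaner has pH 13.9, which is ≥ 12, so it is Class 8 (Corrosive).
With pH 13.2 (≥ 12), the descaling concentrate falls in Class 8.
Etching solution: pH 13.8 ≥ 12 → Class 8 (Corrosive).
Total Class 8: (two 101.67 L containers = 203.34 L) + (two 133.33 L containers = 266.66 L) + 191.67 L = 661.67 L.
That exceeds the Class 8 cargo aircraft limit of 500 L.

No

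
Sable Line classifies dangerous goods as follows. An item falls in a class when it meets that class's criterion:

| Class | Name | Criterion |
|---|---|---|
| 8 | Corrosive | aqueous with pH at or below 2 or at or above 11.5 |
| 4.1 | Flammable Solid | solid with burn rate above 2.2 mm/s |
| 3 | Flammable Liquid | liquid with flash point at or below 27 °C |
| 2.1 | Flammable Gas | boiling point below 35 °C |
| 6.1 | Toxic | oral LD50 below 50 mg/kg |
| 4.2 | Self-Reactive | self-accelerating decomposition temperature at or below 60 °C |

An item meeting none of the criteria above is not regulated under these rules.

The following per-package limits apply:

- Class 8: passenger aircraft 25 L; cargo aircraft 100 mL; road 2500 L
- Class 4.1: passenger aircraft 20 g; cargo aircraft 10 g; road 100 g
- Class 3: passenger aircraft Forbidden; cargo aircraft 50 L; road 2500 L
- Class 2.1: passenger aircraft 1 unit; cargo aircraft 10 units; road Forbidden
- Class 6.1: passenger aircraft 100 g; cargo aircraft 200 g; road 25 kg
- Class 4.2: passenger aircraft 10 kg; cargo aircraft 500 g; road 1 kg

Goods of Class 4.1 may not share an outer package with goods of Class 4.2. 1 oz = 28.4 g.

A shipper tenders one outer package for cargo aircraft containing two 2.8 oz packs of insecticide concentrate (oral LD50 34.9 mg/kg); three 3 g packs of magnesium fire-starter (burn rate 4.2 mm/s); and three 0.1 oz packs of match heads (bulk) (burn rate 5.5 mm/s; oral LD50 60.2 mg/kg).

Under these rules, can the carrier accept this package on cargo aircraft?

With oral LD50 34.9 mg/kg (< 50 mg/kg), the insecticide concentrate falls in Class 6.1.
With burn rate 4.2 mm/s (> 2.2 mm/s), the magnesium fire-starter falls in Class 4.1.
Burn rate 5.5 mm/s meets the Class 4.1 criterion (Flammable Solid), so the match heads (bulk) are Class 4.1.
Class 4.1 net quantity: (three 3 g packs = 9 g) + (three 0.1 oz packs = 8.52 g) = 17.52 g.
That exceeds the Class 4.1 cargo aircraft limit of 10 g.
Class 6.1 quantity: two 2.8 oz packs = 159.04 g.
That is within the Class 6.1 cargo aircraft limit of 200 g.
The segregation rule (Class 4.1 with Class 4.2) does not apply to Class 4.1 with Class 6.1.

No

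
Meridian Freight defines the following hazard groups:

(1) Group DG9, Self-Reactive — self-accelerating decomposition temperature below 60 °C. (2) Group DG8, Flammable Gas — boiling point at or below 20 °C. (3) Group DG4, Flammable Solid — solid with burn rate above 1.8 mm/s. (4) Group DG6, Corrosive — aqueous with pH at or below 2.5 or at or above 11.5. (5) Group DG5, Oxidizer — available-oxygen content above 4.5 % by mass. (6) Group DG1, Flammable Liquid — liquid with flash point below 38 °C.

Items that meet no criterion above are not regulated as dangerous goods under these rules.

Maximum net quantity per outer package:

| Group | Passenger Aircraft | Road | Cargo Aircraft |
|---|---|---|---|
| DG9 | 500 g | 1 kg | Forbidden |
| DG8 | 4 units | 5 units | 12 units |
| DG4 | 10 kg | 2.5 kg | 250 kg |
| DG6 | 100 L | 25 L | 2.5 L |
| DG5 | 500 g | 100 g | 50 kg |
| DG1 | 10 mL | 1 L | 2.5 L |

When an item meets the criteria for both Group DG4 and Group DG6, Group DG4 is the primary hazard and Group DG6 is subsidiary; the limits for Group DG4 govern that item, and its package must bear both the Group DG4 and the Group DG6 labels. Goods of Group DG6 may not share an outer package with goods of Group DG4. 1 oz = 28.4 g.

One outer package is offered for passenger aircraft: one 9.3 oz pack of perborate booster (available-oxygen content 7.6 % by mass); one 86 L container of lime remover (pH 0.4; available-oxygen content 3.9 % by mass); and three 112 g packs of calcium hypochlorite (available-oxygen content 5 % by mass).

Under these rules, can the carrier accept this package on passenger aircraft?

With available-oxygen content 7.6 % by mass (> 4.5 % by mass), the perborate booster falls in Group DG5.
pH 0.4 meets the Group DG6 criterion (Corrosive), so the lime remover is Group DG6.
The calcium hypochlorite has available-oxygen content 5 % by mass, which is > 4.5 % by mass, so it is Group DG5 (Oxidizer).
Total Group DG5: (one 9.3 oz pack = 264.12 g) + (three 112 g packs = 336 g) = 600.12 g.
That exceeds the Group DG5 passenger aircraft limit of 500 g.
Group DG6 quantity: 86 L.
86 L is within the passenger aircraft limit of 100 L for Group DG6.
The segregation rule (Group DG6 with Group DG4) does not apply to Group DG5 with Group DG6.

No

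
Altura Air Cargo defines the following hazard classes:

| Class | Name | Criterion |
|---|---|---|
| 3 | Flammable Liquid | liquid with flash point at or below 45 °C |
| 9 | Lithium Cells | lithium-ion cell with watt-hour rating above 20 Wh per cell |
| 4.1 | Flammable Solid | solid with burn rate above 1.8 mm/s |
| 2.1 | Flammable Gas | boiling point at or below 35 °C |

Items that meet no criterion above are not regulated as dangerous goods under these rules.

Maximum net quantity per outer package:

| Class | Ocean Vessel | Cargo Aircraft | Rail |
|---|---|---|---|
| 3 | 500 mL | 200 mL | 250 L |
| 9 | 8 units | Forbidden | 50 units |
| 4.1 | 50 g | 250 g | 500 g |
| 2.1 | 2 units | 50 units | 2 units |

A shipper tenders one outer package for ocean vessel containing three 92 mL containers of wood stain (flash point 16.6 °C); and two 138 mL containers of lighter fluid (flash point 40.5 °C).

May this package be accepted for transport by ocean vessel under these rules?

The wood stain has flash point 16.6 °C, which is ≤ 45 °C, so it is Class 3 (Flammable Liquid).
The lighter fluid has flash point 40.5 °C, which is ≤ 45 °C, so it is Class 3 (Flammable Liquid).
Class 3 net quantity: (three 92 mL containers = 276 mL) + (two 138 mL containers = 276 mL) = 552 mL.
552 mL > 500 mL (ocean vessel limit, Class 3) — over the limit.

No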